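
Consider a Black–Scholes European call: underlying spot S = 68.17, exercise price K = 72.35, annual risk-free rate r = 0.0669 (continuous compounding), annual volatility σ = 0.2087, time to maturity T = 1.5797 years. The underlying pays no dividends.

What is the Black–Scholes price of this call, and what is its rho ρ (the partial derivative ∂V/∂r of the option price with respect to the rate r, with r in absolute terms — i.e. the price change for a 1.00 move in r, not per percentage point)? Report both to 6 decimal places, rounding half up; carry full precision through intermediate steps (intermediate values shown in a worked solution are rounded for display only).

price = 8.597548
ρ = 53.254460

σ√T = 0.2087·√1.5797 = 0.262307
d₁ = (ln(S/K) + (r+σ²/2)T) / (σ√T) = (ln(68.17/72.35) + (0.0669+0.2087²/2)·1.5797) / 0.262307 = (-0.059511 + 0.140084) / 0.262307 = 0.307173
d₂ = d₁ − σ√T = 0.307173 − 0.262307 = 0.044866
e^{−rT} = e^{−0.0669·1.5797} = 0.899711
N(d₁) = 0.620644,  N(d₂) = 0.517893
Call price V = S·N(d₁) − K·e^{−rT}·N(d₂) = 42.309304 − 33.711756 = 8.597548
ρ = K·T·e^{−rT}·N(d₂) = 53.254460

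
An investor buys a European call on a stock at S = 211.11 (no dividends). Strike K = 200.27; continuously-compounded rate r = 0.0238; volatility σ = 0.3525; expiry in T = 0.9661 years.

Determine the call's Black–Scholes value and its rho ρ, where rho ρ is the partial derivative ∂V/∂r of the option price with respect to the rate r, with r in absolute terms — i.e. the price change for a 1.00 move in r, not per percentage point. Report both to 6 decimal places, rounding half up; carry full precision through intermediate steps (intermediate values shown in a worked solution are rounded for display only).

σ√T = 0.3525·√0.9661 = 0.346474
d₁ = (ln(S/K) + (r+σ²/2)T) / (σ√T) = (ln(211.11/200.27) + (0.0238+0.3525²/2)·0.9661) / 0.346474 = (0.052713 + 0.083015) / 0.346474 = 0.391741
d₂ = d₁ − σ√T = 0.391741 − 0.346474 = 0.045268
e^{−rT} = e^{−0.0238·0.9661} = 0.977269
N(d₁) = 0.652375,  N(d₂) = 0.518053
Call price V = S·N(d₁) − K·e^{−rT}·N(d₂) = 137.722954 − 101.392145 = 36.330809
ρ = K·T·e^{−rT}·N(d₂) = 97.954951

price = 36.330809
ρ = 97.954951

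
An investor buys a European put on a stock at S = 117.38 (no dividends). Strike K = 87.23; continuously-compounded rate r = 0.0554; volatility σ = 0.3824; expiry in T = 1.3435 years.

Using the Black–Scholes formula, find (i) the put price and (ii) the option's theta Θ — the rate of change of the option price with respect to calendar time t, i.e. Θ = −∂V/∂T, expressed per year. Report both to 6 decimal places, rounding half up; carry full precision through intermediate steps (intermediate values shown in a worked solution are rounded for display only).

σ√T = 0.3824·√1.3435 = 0.443238
d₁ = (ln(S/K) + (r+σ²/2)T) / (σ√T) = (ln(117.38/87.23) + (0.0554+0.3824²/2)·1.3435) / 0.443238 = (0.296868 + 0.172660) / 0.443238 = 1.059314
d₂ = d₁ − σ√T = 1.059314 − 0.443238 = 0.616076
e^{−rT} = e^{−0.0554·1.3435} = 0.928273
N(−d₁) = 0.144728,  N(−d₂) = 0.268922
Put price V = K·e^{−rT}·N(−d₂) − S·N(−d₁) = 21.775484 − 16.988217 = 4.787266
φ(d₁) = (1/√(2π))·e^{−d₁²/2} = 0.227635
Θ = −S·φ(d₁)·σ/(2√T) + r·K·e^{−rT}·N(−d₂) = −4.407601 + 1.206362 = -3.201239

price = 4.787266
Θ = -3.201239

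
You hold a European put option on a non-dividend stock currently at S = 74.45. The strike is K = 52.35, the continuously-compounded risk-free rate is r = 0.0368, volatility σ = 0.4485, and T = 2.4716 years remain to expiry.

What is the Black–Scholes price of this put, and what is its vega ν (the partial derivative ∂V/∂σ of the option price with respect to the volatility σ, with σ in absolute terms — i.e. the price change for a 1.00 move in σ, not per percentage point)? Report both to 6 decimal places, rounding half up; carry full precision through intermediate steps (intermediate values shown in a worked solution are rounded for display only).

σ√T = 0.4485·√2.4716 = 0.705101
d₁ = (ln(S/K) + (r+σ²/2)T) / (σ√T) = (ln(74.45/52.35) + (0.0368+0.4485²/2)·2.4716) / 0.705101 = (0.352176 + 0.339539) / 0.705101 = 0.981015
d₂ = d₁ − σ√T = 0.981015 − 0.705101 = 0.275913
e^{−rT} = e^{−0.0368·2.4716} = 0.913059
N(−d₁) = 0.163293,  N(−d₂) = 0.391307
Put price V = K·e^{−rT}·N(−d₂) − S·N(−d₁) = 18.703958 − 12.157148 = 6.546810
φ(d₁) = (1/√(2π))·e^{−d₁²/2} = 0.246564
ν = S·φ(d₁)·√T = 28.859157

price = 6.546810
ν = 28.859157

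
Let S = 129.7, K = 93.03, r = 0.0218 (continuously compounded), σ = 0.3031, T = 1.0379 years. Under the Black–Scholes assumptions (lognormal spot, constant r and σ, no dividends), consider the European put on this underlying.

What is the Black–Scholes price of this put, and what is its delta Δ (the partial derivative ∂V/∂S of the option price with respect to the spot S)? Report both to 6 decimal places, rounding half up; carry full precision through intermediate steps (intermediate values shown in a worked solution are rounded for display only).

price = 2.068817
Δ = -0.096149

σ√T = 0.3031·√1.0379 = 0.308790
d₁ = (ln(S/K) + (r+σ²/2)T) / (σ√T) = (ln(129.7/93.03) + (0.0218+0.3031²/2)·1.0379) / 0.308790 = (0.332302 + 0.070302) / 0.308790 = 1.303810
d₂ = d₁ − σ√T = 1.303810 − 0.308790 = 0.995020
e^{−rT} = e^{−0.0218·1.0379} = 0.977628
N(−d₁) = 0.096149,  N(−d₂) = 0.159863
Put price V = K·e^{−rT}·N(−d₂) − S·N(−d₁) = 14.539359 − 12.470542 = 2.068817
Δ = −N(−d₁) = -0.096149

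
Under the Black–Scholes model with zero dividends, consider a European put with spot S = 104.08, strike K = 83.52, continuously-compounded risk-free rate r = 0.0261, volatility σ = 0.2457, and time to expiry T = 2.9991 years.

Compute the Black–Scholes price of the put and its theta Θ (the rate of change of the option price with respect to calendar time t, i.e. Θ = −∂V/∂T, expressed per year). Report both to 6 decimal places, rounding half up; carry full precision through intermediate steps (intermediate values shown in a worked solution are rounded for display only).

price = 5.370779
Θ = -1.309744

σ√T = 0.2457·√2.9991 = 0.425501
d₁ = (ln(S/K) + (r+σ²/2)T) / (σ√T) = (ln(104.08/83.52) + (0.0261+0.2457²/2)·2.9991) / 0.425501 = (0.220074 + 0.168802) / 0.425501 = 0.913924
d₂ = d₁ − σ√T = 0.913924 − 0.425501 = 0.488423
e^{−rT} = e^{−0.0261·2.9991} = 0.924709
N(−d₁) = 0.180378,  N(−d₂) = 0.312625
Put price V = K·e^{−rT}·N(−d₂) − S·N(−d₁) = 24.144551 − 18.773772 = 5.370779
φ(d₁) = (1/√(2π))·e^{−d₁²/2} = 0.262746
Θ = −S·φ(d₁)·σ/(2√T) + r·K·e^{−rT}·N(−d₂) = −1.939917 + 0.630173 = -1.309744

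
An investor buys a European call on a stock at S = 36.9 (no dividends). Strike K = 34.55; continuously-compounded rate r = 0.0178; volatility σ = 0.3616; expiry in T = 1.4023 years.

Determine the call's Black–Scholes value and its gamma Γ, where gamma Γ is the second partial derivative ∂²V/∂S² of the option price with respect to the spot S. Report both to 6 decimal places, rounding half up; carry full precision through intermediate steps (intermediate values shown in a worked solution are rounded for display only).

price = 7.716979
Γ = 0.023058

σ√T = 0.3616·√1.4023 = 0.428202
d₁ = (ln(S/K) + (r+σ²/2)T) / (σ√T) = (ln(36.9/34.55) + (0.0178+0.3616²/2)·1.4023) / 0.428202 = (0.065804 + 0.116639) / 0.428202 = 0.426069
d₂ = d₁ − σ√T = 0.426069 − 0.428202 = -0.002134
e^{−rT} = e^{−0.0178·1.4023} = 0.975348
N(d₁) = 0.664971,  N(d₂) = 0.499149
Call price V = S·N(d₁) − K·e^{−rT}·N(d₂) = 24.537432 − 16.820453 = 7.716979
φ(d₁) = (1/√(2π))·e^{−d₁²/2} = 0.364326
Γ = φ(d₁) / (S·σ·√T) = 0.023058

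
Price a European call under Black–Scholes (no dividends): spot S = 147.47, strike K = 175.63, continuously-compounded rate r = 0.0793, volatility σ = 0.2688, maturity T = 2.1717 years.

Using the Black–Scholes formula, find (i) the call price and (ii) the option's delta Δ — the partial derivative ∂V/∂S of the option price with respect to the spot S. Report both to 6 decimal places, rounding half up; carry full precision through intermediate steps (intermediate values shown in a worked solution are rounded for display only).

σ√T = 0.2688·√2.1717 = 0.396122
d₁ = (ln(S/K) + (r+σ²/2)T) / (σ√T) = (ln(147.47/175.63) + (0.0793+0.2688²/2)·2.1717) / 0.396122 = (-0.174755 + 0.250672) / 0.396122 = 0.191652
d₂ = d₁ − σ√T = 0.191652 − 0.396122 = -0.204471
e^{−rT} = e^{−0.0793·2.1717} = 0.841797
N(d₁) = 0.575992,  N(d₂) = 0.418993
Call price V = S·N(d₁) − K·e^{−rT}·N(d₂) = 84.941607 − 61.945959 = 22.995647
Δ = N(d₁) = 0.575992

price = 22.995647
Δ = 0.575992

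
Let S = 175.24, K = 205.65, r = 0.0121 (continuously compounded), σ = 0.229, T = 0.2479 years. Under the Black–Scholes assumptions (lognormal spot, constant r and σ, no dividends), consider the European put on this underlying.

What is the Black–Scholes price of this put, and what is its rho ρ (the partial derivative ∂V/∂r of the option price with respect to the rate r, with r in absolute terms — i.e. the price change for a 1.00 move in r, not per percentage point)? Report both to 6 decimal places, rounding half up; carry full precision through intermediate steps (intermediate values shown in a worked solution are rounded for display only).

price = 30.626334
ρ = -46.977020

σ√T = 0.229·√0.2479 = 0.114018
d₁ = (ln(S/K) + (r+σ²/2)T) / (σ√T) = (ln(175.24/205.65) + (0.0121+0.229²/2)·0.2479) / 0.114018 = (-0.160019 + 0.009500) / 0.114018 = -1.320138
d₂ = d₁ − σ√T = -1.320138 − 0.114018 = -1.434156
e^{−rT} = e^{−0.0121·0.2479} = 0.997005
N(−d₁) = 0.906605,  N(−d₂) = 0.924236
Put price V = K·e^{−rT}·N(−d₂) − S·N(−d₁) = 189.499879 − 158.873545 = 30.626334
ρ = −K·T·e^{−rT}·N(−d₂) = -46.977020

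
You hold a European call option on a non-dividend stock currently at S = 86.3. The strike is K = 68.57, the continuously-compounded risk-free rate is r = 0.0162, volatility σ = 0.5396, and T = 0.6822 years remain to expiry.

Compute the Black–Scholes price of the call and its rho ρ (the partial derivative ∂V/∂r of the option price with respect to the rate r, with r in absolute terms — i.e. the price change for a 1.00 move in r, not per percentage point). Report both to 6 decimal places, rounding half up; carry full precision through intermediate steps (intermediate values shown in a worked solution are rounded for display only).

σ√T = 0.5396·√0.6822 = 0.445685
d₁ = (ln(S/K) + (r+σ²/2)T) / (σ√T) = (ln(86.3/68.57) + (0.0162+0.5396²/2)·0.6822) / 0.445685 = (0.229974 + 0.110369) / 0.445685 = 0.763642
d₂ = d₁ − σ√T = 0.763642 − 0.445685 = 0.317957
e^{−rT} = e^{−0.0162·0.6822} = 0.989009
N(d₁) = 0.777460,  N(d₂) = 0.624741
Call price V = S·N(d₁) − K·e^{−rT}·N(d₂) = 67.094769 − 42.367680 = 24.727089
ρ = K·T·e^{−rT}·N(d₂) = 28.903231

price = 24.727089
ρ = 28.903231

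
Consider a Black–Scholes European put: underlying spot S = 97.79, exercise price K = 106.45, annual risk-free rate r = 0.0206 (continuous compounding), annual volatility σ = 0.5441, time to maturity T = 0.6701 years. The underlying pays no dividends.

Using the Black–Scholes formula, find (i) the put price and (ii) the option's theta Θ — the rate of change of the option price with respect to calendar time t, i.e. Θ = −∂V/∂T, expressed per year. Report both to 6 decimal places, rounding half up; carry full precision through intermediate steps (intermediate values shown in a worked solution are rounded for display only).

σ√T = 0.5441·√0.6701 = 0.445398
d₁ = (ln(S/K) + (r+σ²/2)T) / (σ√T) = (ln(97.79/106.45) + (0.0206+0.5441²/2)·0.6701) / 0.445398 = (-0.084853 + 0.112994) / 0.445398 = 0.063181
d₂ = d₁ − σ√T = 0.063181 − 0.445398 = -0.382217
e^{−rT} = e^{−0.0206·0.6701} = 0.986291
N(−d₁) = 0.474811,  N(−d₂) = 0.648850
Put price V = K·e^{−rT}·N(−d₂) − S·N(−d₁) = 68.123166 − 46.431778 = 21.691389
φ(d₁) = (1/√(2π))·e^{−d₁²/2} = 0.398147
Θ = −S·φ(d₁)·σ/(2√T) + r·K·e^{−rT}·N(−d₂) = −12.939474 + 1.403337 = -11.536136

price = 21.691389
Θ = -11.536136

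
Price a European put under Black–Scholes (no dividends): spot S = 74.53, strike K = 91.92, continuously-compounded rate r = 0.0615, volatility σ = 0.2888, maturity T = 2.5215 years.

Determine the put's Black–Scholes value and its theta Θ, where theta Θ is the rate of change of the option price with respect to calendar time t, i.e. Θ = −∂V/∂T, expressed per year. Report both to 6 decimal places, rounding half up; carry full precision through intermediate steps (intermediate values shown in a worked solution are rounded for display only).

σ√T = 0.2888·√2.5215 = 0.458592
d₁ = (ln(S/K) + (r+σ²/2)T) / (σ√T) = (ln(74.53/91.92) + (0.0615+0.2888²/2)·2.5215) / 0.458592 = (-0.209717 + 0.260226) / 0.458592 = 0.110139
d₂ = d₁ − σ√T = 0.110139 − 0.458592 = -0.348454
e^{−rT} = e^{−0.0615·2.5215} = 0.856353
N(−d₁) = 0.456150,  N(−d₂) = 0.636250
Put price V = K·e^{−rT}·N(−d₂) − S·N(−d₁) = 50.083067 − 33.996836 = 16.086231
φ(d₁) = (1/√(2π))·e^{−d₁²/2} = 0.396530
Θ = −S·φ(d₁)·σ/(2√T) + r·K·e^{−rT}·N(−d₂) = −2.687477 + 3.080109 = 0.392631

price = 16.086231
Θ = 0.392631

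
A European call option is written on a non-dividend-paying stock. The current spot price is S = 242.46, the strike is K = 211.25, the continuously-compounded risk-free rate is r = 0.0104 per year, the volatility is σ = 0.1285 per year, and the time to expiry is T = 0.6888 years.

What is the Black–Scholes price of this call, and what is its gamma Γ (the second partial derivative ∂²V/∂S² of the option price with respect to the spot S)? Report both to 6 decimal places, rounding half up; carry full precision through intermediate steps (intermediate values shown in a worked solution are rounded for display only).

price = 33.681025
Γ = 0.005689

σ√T = 0.1285·√0.6888 = 0.106647
d₁ = (ln(S/K) + (r+σ²/2)T) / (σ√T) = (ln(242.46/211.25) + (0.0104+0.1285²/2)·0.6888) / 0.106647 = (0.137794 + 0.012850) / 0.106647 = 1.412552
d₂ = d₁ − σ√T = 1.412552 − 0.106647 = 1.305905
e^{−rT} = e^{−0.0104·0.6888} = 0.992862
N(d₁) = 0.921106,  N(d₂) = 0.904208
Call price V = S·N(d₁) − K·e^{−rT}·N(d₂) = 223.331430 − 189.650405 = 33.681025
φ(d₁) = (1/√(2π))·e^{−d₁²/2} = 0.147108
Γ = φ(d₁) / (S·σ·√T) = 0.005689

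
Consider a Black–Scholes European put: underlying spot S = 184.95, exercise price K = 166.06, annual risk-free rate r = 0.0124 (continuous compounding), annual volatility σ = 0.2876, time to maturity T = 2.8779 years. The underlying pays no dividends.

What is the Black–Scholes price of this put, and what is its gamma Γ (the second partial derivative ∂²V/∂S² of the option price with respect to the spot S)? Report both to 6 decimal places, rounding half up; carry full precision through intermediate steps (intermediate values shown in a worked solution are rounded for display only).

price = 22.303986
Γ = 0.003826

σ√T = 0.2876·√2.8779 = 0.487895
d₁ = (ln(S/K) + (r+σ²/2)T) / (σ√T) = (ln(184.95/166.06) + (0.0124+0.2876²/2)·2.8779) / 0.487895 = (0.107736 + 0.154707) / 0.487895 = 0.537909
d₂ = d₁ − σ√T = 0.537909 − 0.487895 = 0.050013
e^{−rT} = e^{−0.0124·2.8779} = 0.964943
N(−d₁) = 0.295320,  N(−d₂) = 0.480056
Put price V = K·e^{−rT}·N(−d₂) − S·N(−d₁) = 76.923416 − 54.619430 = 22.303986
φ(d₁) = (1/√(2π))·e^{−d₁²/2} = 0.345207
Γ = φ(d₁) / (S·σ·√T) = 0.003826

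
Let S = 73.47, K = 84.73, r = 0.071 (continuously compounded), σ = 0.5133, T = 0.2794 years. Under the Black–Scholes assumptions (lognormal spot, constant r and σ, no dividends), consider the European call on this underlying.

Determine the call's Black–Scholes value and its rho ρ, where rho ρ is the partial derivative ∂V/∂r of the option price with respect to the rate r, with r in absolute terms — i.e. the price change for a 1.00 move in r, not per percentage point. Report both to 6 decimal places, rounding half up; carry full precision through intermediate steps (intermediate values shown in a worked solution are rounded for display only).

σ√T = 0.5133·√0.2794 = 0.271322
d₁ = (ln(S/K) + (r+σ²/2)T) / (σ√T) = (ln(73.47/84.73) + (0.071+0.5133²/2)·0.2794) / 0.271322 = (-0.142593 + 0.056645) / 0.271322 = -0.316773
d₂ = d₁ − σ√T = -0.316773 − 0.271322 = -0.588095
e^{−rT} = e^{−0.071·0.2794} = 0.980358
N(d₁) = 0.375708,  N(d₂) = 0.278234
Call price V = S·N(d₁) − K·e^{−rT}·N(d₂) = 27.603254 − 23.111737 = 4.491517
ρ = K·T·e^{−rT}·N(d₂) = 6.457419

price = 4.491517
ρ = 6.457419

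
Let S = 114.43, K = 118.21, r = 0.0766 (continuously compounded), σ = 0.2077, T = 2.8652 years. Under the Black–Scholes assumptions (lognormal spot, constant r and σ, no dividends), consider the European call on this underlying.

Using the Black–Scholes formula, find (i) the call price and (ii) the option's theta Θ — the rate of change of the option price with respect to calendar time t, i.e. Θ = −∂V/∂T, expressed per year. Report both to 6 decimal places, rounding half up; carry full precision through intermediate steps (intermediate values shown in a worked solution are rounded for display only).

σ√T = 0.2077·√2.8652 = 0.351572
d₁ = (ln(S/K) + (r+σ²/2)T) / (σ√T) = (ln(114.43/118.21) + (0.0766+0.2077²/2)·2.8652) / 0.351572 = (-0.032499 + 0.281276) / 0.351572 = 0.707612
d₂ = d₁ − σ√T = 0.707612 − 0.351572 = 0.356040
e^{−rT} = e^{−0.0766·2.8652} = 0.802941
N(d₁) = 0.760407,  N(d₂) = 0.639095
Call price V = S·N(d₁) − K·e^{−rT}·N(d₂) = 87.013345 − 60.660070 = 26.353275
φ(d₁) = (1/√(2π))·e^{−d₁²/2} = 0.310586
Θ = −S·φ(d₁)·σ/(2√T) − r·K·e^{−rT}·N(d₂) = −2.180471 − 4.646561 = -6.827032

price = 26.353275
Θ = -6.827032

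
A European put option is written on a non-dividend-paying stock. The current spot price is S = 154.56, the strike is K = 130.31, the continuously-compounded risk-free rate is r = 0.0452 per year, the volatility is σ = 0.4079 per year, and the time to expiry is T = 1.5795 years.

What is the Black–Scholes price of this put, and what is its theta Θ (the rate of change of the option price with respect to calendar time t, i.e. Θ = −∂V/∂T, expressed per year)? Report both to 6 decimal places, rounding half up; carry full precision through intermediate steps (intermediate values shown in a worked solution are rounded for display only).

price = 14.261409
Θ = -5.400656

σ√T = 0.4079·√1.5795 = 0.512641
d₁ = (ln(S/K) + (r+σ²/2)T) / (σ√T) = (ln(154.56/130.31) + (0.0452+0.4079²/2)·1.5795) / 0.512641 = (0.170666 + 0.202794) / 0.512641 = 0.728502
d₂ = d₁ − σ√T = 0.728502 − 0.512641 = 0.215861
e^{−rT} = e^{−0.0452·1.5795} = 0.931096
N(−d₁) = 0.233153,  N(−d₂) = 0.414548
Put price V = K·e^{−rT}·N(−d₂) − S·N(−d₁) = 50.297573 − 36.036164 = 14.261409
φ(d₁) = (1/√(2π))·e^{−d₁²/2} = 0.305962
Θ = −S·φ(d₁)·σ/(2√T) + r·K·e^{−rT}·N(−d₂) = −7.674106 + 2.273450 = -5.400656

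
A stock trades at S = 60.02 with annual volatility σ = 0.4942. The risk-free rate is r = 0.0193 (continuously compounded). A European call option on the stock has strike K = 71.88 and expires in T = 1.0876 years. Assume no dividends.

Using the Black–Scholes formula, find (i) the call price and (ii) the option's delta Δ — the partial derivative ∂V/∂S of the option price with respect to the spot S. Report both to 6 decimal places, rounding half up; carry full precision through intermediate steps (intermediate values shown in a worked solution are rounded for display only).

price = 8.689405
Δ = 0.479485

σ√T = 0.4942·√1.0876 = 0.515392
d₁ = (ln(S/K) + (r+σ²/2)T) / (σ√T) = (ln(60.02/71.88) + (0.0193+0.4942²/2)·1.0876) / 0.515392 = (-0.180320 + 0.153805) / 0.515392 = -0.051447
d₂ = d₁ − σ√T = -0.051447 − 0.515392 = -0.566838
e^{−rT} = e^{−0.0193·1.0876} = 0.979228
N(d₁) = 0.479485,  N(d₂) = 0.285412
Call price V = S·N(d₁) − K·e^{−rT}·N(d₂) = 28.778673 − 20.089268 = 8.689405
Δ = N(d₁) = 0.479485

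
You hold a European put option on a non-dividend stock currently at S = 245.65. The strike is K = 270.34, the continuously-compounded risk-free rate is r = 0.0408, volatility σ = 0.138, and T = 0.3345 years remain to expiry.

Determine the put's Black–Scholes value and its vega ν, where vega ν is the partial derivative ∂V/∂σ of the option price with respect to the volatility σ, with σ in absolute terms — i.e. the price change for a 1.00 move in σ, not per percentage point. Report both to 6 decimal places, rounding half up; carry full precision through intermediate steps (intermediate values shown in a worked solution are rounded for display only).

price = 22.634914
ν = 34.754070

σ√T = 0.138·√0.3345 = 0.079814
d₁ = (ln(S/K) + (r+σ²/2)T) / (σ√T) = (ln(245.65/270.34) + (0.0408+0.138²/2)·0.3345) / 0.079814 = (-0.095773 + 0.016833) / 0.079814 = -0.989053
d₂ = d₁ − σ√T = -0.989053 − 0.079814 = -1.068867
e^{−rT} = e^{−0.0408·0.3345} = 0.986445
N(−d₁) = 0.838681,  N(−d₂) = 0.857435
Put price V = K·e^{−rT}·N(−d₂) − S·N(−d₁) = 228.657024 − 206.022109 = 22.634914
φ(d₁) = (1/√(2π))·e^{−d₁²/2} = 0.244619
ν = S·φ(d₁)·√T = 34.754070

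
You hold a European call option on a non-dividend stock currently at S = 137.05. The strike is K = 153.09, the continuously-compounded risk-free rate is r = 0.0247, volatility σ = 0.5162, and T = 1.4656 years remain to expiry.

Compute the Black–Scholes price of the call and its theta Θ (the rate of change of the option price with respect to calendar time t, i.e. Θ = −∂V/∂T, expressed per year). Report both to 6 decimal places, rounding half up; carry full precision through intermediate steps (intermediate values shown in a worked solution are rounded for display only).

σ√T = 0.5162·√1.4656 = 0.624922
d₁ = (ln(S/K) + (r+σ²/2)T) / (σ√T) = (ln(137.05/153.09) + (0.0247+0.5162²/2)·1.4656) / 0.624922 = (-0.110680 + 0.231464) / 0.624922 = 0.193278
d₂ = d₁ − σ√T = 0.193278 − 0.624922 = -0.431644
e^{−rT} = e^{−0.0247·1.4656} = 0.964447
N(d₁) = 0.576629,  N(d₂) = 0.333000
Call price V = S·N(d₁) − K·e^{−rT}·N(d₂) = 79.027071 − 49.166554 = 29.860517
φ(d₁) = (1/√(2π))·e^{−d₁²/2} = 0.391560
Θ = −S·φ(d₁)·σ/(2√T) − r·K·e^{−rT}·N(d₂) = −11.440830 − 1.214414 = -12.655244

price = 29.860517
Θ = -12.655244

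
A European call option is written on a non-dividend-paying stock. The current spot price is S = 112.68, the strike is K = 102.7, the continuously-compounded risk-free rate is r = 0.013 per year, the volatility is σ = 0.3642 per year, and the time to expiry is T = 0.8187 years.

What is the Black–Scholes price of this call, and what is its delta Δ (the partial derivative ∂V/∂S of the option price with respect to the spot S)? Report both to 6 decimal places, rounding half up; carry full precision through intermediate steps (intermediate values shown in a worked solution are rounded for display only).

price = 20.233757
Δ = 0.683850

σ√T = 0.3642·√0.8187 = 0.329536
d₁ = (ln(S/K) + (r+σ²/2)T) / (σ√T) = (ln(112.68/102.7) + (0.013+0.3642²/2)·0.8187) / 0.329536 = (0.092740 + 0.064940) / 0.329536 = 0.478491
d₂ = d₁ − σ√T = 0.478491 − 0.329536 = 0.148955
e^{−rT} = e^{−0.013·0.8187} = 0.989413
N(d₁) = 0.683850,  N(d₂) = 0.559206
Call price V = S·N(d₁) − K·e^{−rT}·N(d₂) = 77.056170 − 56.822413 = 20.233757
Δ = N(d₁) = 0.683850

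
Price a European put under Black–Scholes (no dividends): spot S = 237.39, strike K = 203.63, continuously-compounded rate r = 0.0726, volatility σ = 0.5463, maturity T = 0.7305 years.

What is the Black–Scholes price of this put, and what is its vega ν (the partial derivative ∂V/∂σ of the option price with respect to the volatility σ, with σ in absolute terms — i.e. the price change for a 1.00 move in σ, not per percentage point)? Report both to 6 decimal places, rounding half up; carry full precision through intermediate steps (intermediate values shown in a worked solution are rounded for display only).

price = 21.331233
ν = 64.428055

σ√T = 0.5463·√0.7305 = 0.466919
d₁ = (ln(S/K) + (r+σ²/2)T) / (σ√T) = (ln(237.39/203.63) + (0.0726+0.5463²/2)·0.7305) / 0.466919 = (0.153400 + 0.162041) / 0.466919 = 0.675579
d₂ = d₁ − σ√T = 0.675579 − 0.466919 = 0.208660
e^{−rT} = e^{−0.0726·0.7305} = 0.948347
N(−d₁) = 0.249654,  N(−d₂) = 0.417357
Put price V = K·e^{−rT}·N(−d₂) − S·N(−d₁) = 80.596578 − 59.265345 = 21.331233
φ(d₁) = (1/√(2π))·e^{−d₁²/2} = 0.317543
ν = S·φ(d₁)·√T = 64.428055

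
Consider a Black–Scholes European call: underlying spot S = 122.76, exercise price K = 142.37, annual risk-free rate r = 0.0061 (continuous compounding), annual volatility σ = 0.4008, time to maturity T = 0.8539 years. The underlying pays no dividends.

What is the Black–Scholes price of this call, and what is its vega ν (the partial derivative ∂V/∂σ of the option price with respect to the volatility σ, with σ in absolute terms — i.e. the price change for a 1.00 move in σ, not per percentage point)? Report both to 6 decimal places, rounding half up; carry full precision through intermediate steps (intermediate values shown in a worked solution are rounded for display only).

σ√T = 0.4008·√0.8539 = 0.370366
d₁ = (ln(S/K) + (r+σ²/2)T) / (σ√T) = (ln(122.76/142.37) + (0.0061+0.4008²/2)·0.8539) / 0.370366 = (-0.148198 + 0.073794) / 0.370366 = -0.200892
d₂ = d₁ − σ√T = -0.200892 − 0.370366 = -0.571259
e^{−rT} = e^{−0.0061·0.8539} = 0.994805
N(d₁) = 0.420391,  N(d₂) = 0.283912
Call price V = S·N(d₁) − K·e^{−rT}·N(d₂) = 51.607239 − 40.210584 = 11.396655
φ(d₁) = (1/√(2π))·e^{−d₁²/2} = 0.390973
ν = S·φ(d₁)·√T = 44.351353

price = 11.396655
ν = 44.351353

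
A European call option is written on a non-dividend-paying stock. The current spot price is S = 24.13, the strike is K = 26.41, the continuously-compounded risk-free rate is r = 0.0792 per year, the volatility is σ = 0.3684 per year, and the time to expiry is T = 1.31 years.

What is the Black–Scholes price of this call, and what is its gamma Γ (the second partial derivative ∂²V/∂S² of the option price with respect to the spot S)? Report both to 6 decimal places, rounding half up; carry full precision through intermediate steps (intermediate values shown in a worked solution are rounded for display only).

price = 4.165598
Γ = 0.038072

σ√T = 0.3684·√1.31 = 0.421653
d₁ = (ln(S/K) + (r+σ²/2)T) / (σ√T) = (ln(24.13/26.41) + (0.0792+0.3684²/2)·1.31) / 0.421653 = (-0.090287 + 0.192648) / 0.421653 = 0.242761
d₂ = d₁ − σ√T = 0.242761 − 0.421653 = -0.178892
e^{−rT} = e^{−0.0792·1.31} = 0.901449
N(d₁) = 0.595905,  N(d₂) = 0.429011
Call price V = S·N(d₁) − K·e^{−rT}·N(d₂) = 14.379179 − 10.213581 = 4.165598
φ(d₁) = (1/√(2π))·e^{−d₁²/2} = 0.387358
Γ = φ(d₁) / (S·σ·√T) = 0.038072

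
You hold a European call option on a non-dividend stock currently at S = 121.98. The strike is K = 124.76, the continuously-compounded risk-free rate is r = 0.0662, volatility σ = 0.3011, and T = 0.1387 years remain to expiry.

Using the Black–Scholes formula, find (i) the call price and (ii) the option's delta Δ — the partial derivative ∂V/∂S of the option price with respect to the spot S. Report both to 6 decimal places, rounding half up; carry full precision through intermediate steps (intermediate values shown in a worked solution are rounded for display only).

price = 4.709709
Δ = 0.474880

σ√T = 0.3011·√0.1387 = 0.112137
d₁ = (ln(S/K) + (r+σ²/2)T) / (σ√T) = (ln(121.98/124.76) + (0.0662+0.3011²/2)·0.1387) / 0.112137 = (-0.022535 + 0.015469) / 0.112137 = -0.063008
d₂ = d₁ − σ√T = -0.063008 − 0.112137 = -0.175145
e^{−rT} = e^{−0.0662·0.1387} = 0.990860
N(d₁) = 0.474880,  N(d₂) = 0.430483
Call price V = S·N(d₁) − K·e^{−rT}·N(d₂) = 57.925883 − 53.216174 = 4.709709
Δ = N(d₁) = 0.474880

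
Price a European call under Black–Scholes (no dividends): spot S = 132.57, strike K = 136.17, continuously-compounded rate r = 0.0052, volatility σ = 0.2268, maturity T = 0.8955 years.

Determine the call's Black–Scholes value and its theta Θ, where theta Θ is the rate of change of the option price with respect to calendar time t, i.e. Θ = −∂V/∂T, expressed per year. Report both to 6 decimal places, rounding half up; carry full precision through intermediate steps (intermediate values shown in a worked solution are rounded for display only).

σ√T = 0.2268·√0.8955 = 0.214623
d₁ = (ln(S/K) + (r+σ²/2)T) / (σ√T) = (ln(132.57/136.17) + (0.0052+0.2268²/2)·0.8955) / 0.214623 = (-0.026793 + 0.027688) / 0.214623 = 0.004169
d₂ = d₁ − σ√T = 0.004169 − 0.214623 = -0.210454
e^{−rT} = e^{−0.0052·0.8955} = 0.995354
N(d₁) = 0.501663,  N(d₂) = 0.416657
Call price V = S·N(d₁) − K·e^{−rT}·N(d₂) = 66.505492 − 56.472570 = 10.032922
φ(d₁) = (1/√(2π))·e^{−d₁²/2} = 0.398939
Θ = −S·φ(d₁)·σ/(2√T) − r·K·e^{−rT}·N(d₂) = −6.337702 − 0.293657 = -6.631359

price = 10.032922
Θ = -6.631359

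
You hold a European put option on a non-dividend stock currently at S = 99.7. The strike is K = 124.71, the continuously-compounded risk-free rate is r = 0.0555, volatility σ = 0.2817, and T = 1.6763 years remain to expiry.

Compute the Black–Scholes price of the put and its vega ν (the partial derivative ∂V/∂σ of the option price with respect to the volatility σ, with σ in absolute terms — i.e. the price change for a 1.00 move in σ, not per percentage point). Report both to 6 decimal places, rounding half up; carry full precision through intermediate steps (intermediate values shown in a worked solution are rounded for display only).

price = 23.369441
ν = 50.703302

σ√T = 0.2817·√1.6763 = 0.364723
d₁ = (ln(S/K) + (r+σ²/2)T) / (σ√T) = (ln(99.7/124.71) + (0.0555+0.2817²/2)·1.6763) / 0.364723 = (-0.223825 + 0.159546) / 0.364723 = -0.176242
d₂ = d₁ − σ√T = -0.176242 − 0.364723 = -0.540965
e^{−rT} = e^{−0.0555·1.6763} = 0.911162
N(−d₁) = 0.569948,  N(−d₂) = 0.705734
Put price V = K·e^{−rT}·N(−d₂) − S·N(−d₁) = 80.193262 − 56.823821 = 23.369441
φ(d₁) = (1/√(2π))·e^{−d₁²/2} = 0.392794
ν = S·φ(d₁)·√T = 50.703302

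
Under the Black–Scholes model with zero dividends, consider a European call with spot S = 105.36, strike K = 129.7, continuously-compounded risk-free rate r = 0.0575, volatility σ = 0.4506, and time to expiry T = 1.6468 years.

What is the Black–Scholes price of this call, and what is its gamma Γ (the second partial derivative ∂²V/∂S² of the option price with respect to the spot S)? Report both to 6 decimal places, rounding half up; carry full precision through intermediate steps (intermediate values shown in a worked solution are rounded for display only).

price = 19.566346
Γ = 0.006520

σ√T = 0.4506·√1.6468 = 0.578245
d₁ = (ln(S/K) + (r+σ²/2)T) / (σ√T) = (ln(105.36/129.7) + (0.0575+0.4506²/2)·1.6468) / 0.578245 = (-0.207841 + 0.261874) / 0.578245 = 0.093444
d₂ = d₁ − σ√T = 0.093444 − 0.578245 = -0.484801
e^{−rT} = e^{−0.0575·1.6468} = 0.909654
N(d₁) = 0.537225,  N(d₂) = 0.313909
Call price V = S·N(d₁) − K·e^{−rT}·N(d₂) = 56.601975 − 37.035629 = 19.566346
φ(d₁) = (1/√(2π))·e^{−d₁²/2} = 0.397204
Γ = φ(d₁) / (S·σ·√T) = 0.006520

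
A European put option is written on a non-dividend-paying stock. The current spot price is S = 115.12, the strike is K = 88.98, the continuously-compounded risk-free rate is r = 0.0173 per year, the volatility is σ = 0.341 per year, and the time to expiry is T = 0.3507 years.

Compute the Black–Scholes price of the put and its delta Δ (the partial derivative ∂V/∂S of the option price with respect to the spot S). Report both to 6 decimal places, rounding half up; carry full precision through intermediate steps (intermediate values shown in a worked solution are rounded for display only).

price = 0.913688
Δ = -0.079794

σ√T = 0.341·√0.3507 = 0.201940
d₁ = (ln(S/K) + (r+σ²/2)T) / (σ√T) = (ln(115.12/88.98) + (0.0173+0.341²/2)·0.3507) / 0.201940 = (0.257563 + 0.026457) / 0.201940 = 1.406460
d₂ = d₁ − σ√T = 1.406460 − 0.201940 = 1.204520
e^{−rT} = e^{−0.0173·0.3507} = 0.993951
N(−d₁) = 0.079794,  N(−d₂) = 0.114194
Put price V = K·e^{−rT}·N(−d₂) − S·N(−d₁) = 10.099554 − 9.185865 = 0.913688
Δ = −N(−d₁) = -0.079794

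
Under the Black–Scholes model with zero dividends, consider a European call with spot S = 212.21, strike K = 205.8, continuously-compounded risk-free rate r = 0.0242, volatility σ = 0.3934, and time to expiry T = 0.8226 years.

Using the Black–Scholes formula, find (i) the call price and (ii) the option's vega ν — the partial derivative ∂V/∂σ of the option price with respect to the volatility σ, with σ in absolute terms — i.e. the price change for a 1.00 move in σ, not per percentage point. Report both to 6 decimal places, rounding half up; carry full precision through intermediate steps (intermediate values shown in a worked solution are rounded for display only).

σ√T = 0.3934·√0.8226 = 0.356803
d₁ = (ln(S/K) + (r+σ²/2)T) / (σ√T) = (ln(212.21/205.8) + (0.0242+0.3934²/2)·0.8226) / 0.356803 = (0.030672 + 0.083561) / 0.356803 = 0.320156
d₂ = d₁ − σ√T = 0.320156 − 0.356803 = -0.036647
e^{−rT} = e^{−0.0242·0.8226} = 0.980290
N(d₁) = 0.625575,  N(d₂) = 0.485383
Call price V = S·N(d₁) − K·e^{−rT}·N(d₂) = 132.753268 − 97.922983 = 34.830284
φ(d₁) = (1/√(2π))·e^{−d₁²/2} = 0.379012
ν = S·φ(d₁)·√T = 72.947883

price = 34.830284
ν = 72.947883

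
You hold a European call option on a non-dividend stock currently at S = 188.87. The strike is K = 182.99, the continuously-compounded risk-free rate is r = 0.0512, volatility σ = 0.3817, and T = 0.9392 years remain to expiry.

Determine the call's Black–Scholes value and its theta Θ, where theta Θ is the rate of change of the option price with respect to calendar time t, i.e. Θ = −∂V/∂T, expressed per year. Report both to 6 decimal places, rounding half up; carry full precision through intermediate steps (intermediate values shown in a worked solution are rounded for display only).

price = 34.497228
Θ = -18.268438

σ√T = 0.3817·√0.9392 = 0.369914
d₁ = (ln(S/K) + (r+σ²/2)T) / (σ√T) = (ln(188.87/182.99) + (0.0512+0.3817²/2)·0.9392) / 0.369914 = (0.031627 + 0.116505) / 0.369914 = 0.400452
d₂ = d₁ − σ√T = 0.400452 − 0.369914 = 0.030537
e^{−rT} = e^{−0.0512·0.9392} = 0.953051
N(d₁) = 0.655588,  N(d₂) = 0.512181
Call price V = S·N(d₁) − K·e^{−rT}·N(d₂) = 123.820913 − 89.323685 = 34.497228
φ(d₁) = (1/√(2π))·e^{−d₁²/2} = 0.368204
Θ = −S·φ(d₁)·σ/(2√T) − r·K·e^{−rT}·N(d₂) = −13.695066 − 4.573373 = -18.268438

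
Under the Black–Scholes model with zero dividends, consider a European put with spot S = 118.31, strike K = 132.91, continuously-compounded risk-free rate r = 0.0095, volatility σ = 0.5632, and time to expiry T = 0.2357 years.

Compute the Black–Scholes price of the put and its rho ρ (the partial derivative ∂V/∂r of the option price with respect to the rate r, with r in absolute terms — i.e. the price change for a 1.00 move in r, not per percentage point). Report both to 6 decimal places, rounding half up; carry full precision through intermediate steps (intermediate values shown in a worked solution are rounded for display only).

σ√T = 0.5632·√0.2357 = 0.273428
d₁ = (ln(S/K) + (r+σ²/2)T) / (σ√T) = (ln(118.31/132.91) + (0.0095+0.5632²/2)·0.2357) / 0.273428 = (-0.116364 + 0.039620) / 0.273428 = -0.280672
d₂ = d₁ − σ√T = -0.280672 − 0.273428 = -0.554099
e^{−rT} = e^{−0.0095·0.2357} = 0.997763
N(−d₁) = 0.610519,  N(−d₂) = 0.710245
Put price V = K·e^{−rT}·N(−d₂) − S·N(−d₁) = 94.187472 − 72.230492 = 21.956980
ρ = −K·T·e^{−rT}·N(−d₂) = -22.199987

price = 21.956980
ρ = -22.199987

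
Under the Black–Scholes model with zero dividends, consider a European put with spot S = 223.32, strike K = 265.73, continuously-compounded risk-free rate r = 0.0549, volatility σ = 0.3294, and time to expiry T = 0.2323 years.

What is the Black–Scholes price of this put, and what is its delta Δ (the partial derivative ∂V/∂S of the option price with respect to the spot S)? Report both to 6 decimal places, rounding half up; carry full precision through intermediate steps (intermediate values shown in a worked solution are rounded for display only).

price = 42.148525
Δ = -0.825229

σ√T = 0.3294·√0.2323 = 0.158763
d₁ = (ln(S/K) + (r+σ²/2)T) / (σ√T) = (ln(223.32/265.73) + (0.0549+0.3294²/2)·0.2323) / 0.158763 = (-0.173875 + 0.025356) / 0.158763 = -0.935478
d₂ = d₁ − σ√T = -0.935478 − 0.158763 = -1.094241
e^{−rT} = e^{−0.0549·0.2323} = 0.987328
N(−d₁) = 0.825229,  N(−d₂) = 0.863075
Put price V = K·e^{−rT}·N(−d₂) − S·N(−d₁) = 226.438687 − 184.290162 = 42.148525
Δ = −N(−d₁) = -0.825229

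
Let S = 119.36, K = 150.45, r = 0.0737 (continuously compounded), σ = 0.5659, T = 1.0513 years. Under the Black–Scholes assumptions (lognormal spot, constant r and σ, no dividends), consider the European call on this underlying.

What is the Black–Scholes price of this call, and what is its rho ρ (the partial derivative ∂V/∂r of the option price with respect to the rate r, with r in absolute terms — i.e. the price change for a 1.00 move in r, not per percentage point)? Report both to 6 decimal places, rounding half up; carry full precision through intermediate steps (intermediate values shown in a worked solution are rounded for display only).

price = 20.580785
ρ = 42.341202

σ√T = 0.5659·√1.0513 = 0.580234
d₁ = (ln(S/K) + (r+σ²/2)T) / (σ√T) = (ln(119.36/150.45) + (0.0737+0.5659²/2)·1.0513) / 0.580234 = (-0.231487 + 0.245816) / 0.580234 = 0.024697
d₂ = d₁ − σ√T = 0.024697 − 0.580234 = -0.555537
e^{−rT} = e^{−0.0737·1.0513} = 0.925445
N(d₁) = 0.509851,  N(d₂) = 0.289264
Call price V = S·N(d₁) − K·e^{−rT}·N(d₂) = 60.855875 − 40.275090 = 20.580785
ρ = K·T·e^{−rT}·N(d₂) = 42.341202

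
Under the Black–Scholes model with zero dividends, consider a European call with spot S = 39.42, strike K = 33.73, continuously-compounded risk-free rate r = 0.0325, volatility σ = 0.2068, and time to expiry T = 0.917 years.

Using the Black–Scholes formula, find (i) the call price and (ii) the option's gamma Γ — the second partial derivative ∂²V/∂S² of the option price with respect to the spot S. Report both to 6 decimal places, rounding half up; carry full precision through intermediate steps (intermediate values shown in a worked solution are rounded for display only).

σ√T = 0.2068·√0.917 = 0.198032
d₁ = (ln(S/K) + (r+σ²/2)T) / (σ√T) = (ln(39.42/33.73) + (0.0325+0.2068²/2)·0.917) / 0.198032 = (0.155886 + 0.049411) / 0.198032 = 1.036684
d₂ = d₁ − σ√T = 1.036684 − 0.198032 = 0.838652
e^{−rT} = e^{−0.0325·0.917} = 0.970637
N(d₁) = 0.850058,  N(d₂) = 0.799168
Call price V = S·N(d₁) − K·e^{−rT}·N(d₂) = 33.509301 − 26.164423 = 7.344877
φ(d₁) = (1/√(2π))·e^{−d₁²/2} = 0.233098
Γ = φ(d₁) / (S·σ·√T) = 0.029860

price = 7.344877
Γ = 0.029860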